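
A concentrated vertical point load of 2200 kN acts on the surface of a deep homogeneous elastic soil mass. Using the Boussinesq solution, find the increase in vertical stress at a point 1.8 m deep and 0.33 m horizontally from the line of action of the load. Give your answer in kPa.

Boussinesq vertical stress below a point load on an elastic half-space:
Δσ_z = 3P/(2πz²) · [1 + (r/z)²]^(−5/2)
r/z = 0.33/1.8 = 0.18333; [1+(r/z)²]^(−5/2) = 0.92068.
Δσ_z = 3×2200/(2π×1.8²) × 0.92068 = 324.2 × 0.92068 = 298.5 kPa

Δσ_z ≈ 298 kPa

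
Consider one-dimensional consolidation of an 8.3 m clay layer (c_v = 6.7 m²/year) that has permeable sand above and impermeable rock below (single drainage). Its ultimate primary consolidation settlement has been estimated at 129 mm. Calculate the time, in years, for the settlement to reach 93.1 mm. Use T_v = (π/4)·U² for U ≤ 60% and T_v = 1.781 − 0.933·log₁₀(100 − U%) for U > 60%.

Drainage path length: H_d = H = 8.3 m (single drainage).
U = S(t)/S_ult = 93.1/129 = 0.7217.
U > 60%: T_v = 1.781 − 0.933·log₁₀(100 − 72.171) = 0.43328.
t = T_v·H_d²/c_v = 0.43328×8.3²/6.7 = 4.455 years.

t ≈ 4.46 years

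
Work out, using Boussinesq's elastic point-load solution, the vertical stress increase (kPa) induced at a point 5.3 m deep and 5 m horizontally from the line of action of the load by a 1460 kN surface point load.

Boussinesq vertical stress below a point load on an elastic half-space:
Δσ_z = 3P/(2πz²) · [1 + (r/z)²]^(−5/2)
r/z = 5/5.3 = 0.9434; [1+(r/z)²]^(−5/2) = 0.20363.
Δσ_z = 3×1460/(2π×5.3²) × 0.20363 = 24.817 × 0.20363 = 5.053 kPa

Δσ_z ≈ 5.05 kPa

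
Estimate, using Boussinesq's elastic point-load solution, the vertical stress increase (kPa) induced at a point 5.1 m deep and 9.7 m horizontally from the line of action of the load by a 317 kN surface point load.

Δσ_z ≈ 0.127 kPa

Boussinesq vertical stress below a point load on an elastic half-space:
Δσ_z = 3P/(2πz²) · [1 + (r/z)²]^(−5/2)
r/z = 9.7/5.1 = 1.902; [1+(r/z)²]^(−5/2) = 0.021827.
Δσ_z = 3×317/(2π×5.1²) × 0.021827 = 5.8192 × 0.021827 = 0.127 kPa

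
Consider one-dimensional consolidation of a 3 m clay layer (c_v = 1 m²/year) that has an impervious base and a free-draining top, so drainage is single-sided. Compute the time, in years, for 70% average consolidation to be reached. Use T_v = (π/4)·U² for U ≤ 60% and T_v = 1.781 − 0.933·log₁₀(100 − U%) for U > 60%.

t ≈ 3.63 years

Drainage path length: H_d = H = 3 m (single drainage).
U > 60%: T_v = 1.781 − 0.933·log₁₀(100 − 70) = 0.40285.
t = T_v·H_d²/c_v = 0.40285×3²/1 = 3.626 years.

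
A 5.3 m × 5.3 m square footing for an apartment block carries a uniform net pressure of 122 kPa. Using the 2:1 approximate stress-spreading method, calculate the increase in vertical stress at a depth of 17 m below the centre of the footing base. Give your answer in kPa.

By the 2:1 method the load spreads at 1 horizontal : 2 vertical, so at depth z the loaded area has grown by z in each plan dimension:
Δσ = qBL/((B+z)(L+z)) = 122×5.3×5.3/((5.3+17)(5.3+17)) = 6.8913 kPa

Δσ_z ≈ 6.89 kPa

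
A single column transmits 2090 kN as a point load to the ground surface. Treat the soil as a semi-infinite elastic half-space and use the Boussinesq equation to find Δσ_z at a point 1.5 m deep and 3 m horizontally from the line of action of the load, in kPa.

Δσ_z ≈ 7.93 kPa

Boussinesq vertical stress below a point load on an elastic half-space:
Δσ_z = 3P/(2πz²) · [1 + (r/z)²]^(−5/2)
r/z = 3/1.5 = 2; [1+(r/z)²]^(−5/2) = 0.017889.
Δσ_z = 3×2090/(2π×1.5²) × 0.017889 = 443.51 × 0.017889 = 7.934 kPa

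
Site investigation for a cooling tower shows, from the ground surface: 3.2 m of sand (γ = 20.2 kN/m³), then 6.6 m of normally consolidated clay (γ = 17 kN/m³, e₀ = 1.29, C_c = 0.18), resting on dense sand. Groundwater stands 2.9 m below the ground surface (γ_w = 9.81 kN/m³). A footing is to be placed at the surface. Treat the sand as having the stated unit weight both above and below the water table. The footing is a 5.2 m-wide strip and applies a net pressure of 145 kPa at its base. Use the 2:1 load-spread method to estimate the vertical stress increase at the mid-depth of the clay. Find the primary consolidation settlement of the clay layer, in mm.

Mid-depth of clay below the ground surface: z = 3.2 + 6.6/2 = 6.5 m.
Total vertical stress at mid-clay: σ_v = 20.2×3.2 + 17×3.3 = 120.74 kPa.
Pore pressure: u = 9.81×(6.5 − 2.9) = 35.316 kPa.
Initial effective stress: σ'_0 = σ_v − u = 120.74 − 35.316 = 85.424 kPa.
Stress increase at mid-clay by the 2:1 spreading method:
Δσ = qB/(B+z) = 145×5.2/(5.2+6.5) = 64.444 kPa
Final effective stress: σ'_f = σ'_0 + Δσ = 85.424 + 64.444 = 149.87 kPa.
Normally consolidated clay, so the full stress increment lies on the virgin compression line:
S_c = C_c·H/(1+e₀)·log₁₀(σ'_f/σ'_0) = 0.18×6.6/(1+1.29)×log₁₀(149.87/85.424)
    = 0.51878 × 0.24413 = 0.1266 m

S_c ≈ 127 mm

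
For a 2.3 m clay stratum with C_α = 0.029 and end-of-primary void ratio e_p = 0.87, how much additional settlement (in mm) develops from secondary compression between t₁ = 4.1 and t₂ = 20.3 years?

Secondary compression: S_s = C_α·H/(1+e_p)·log₁₀(t₂/t₁)
S_s = 0.029×2.3/(1+0.87)×log₁₀(20.3/4.1)
    = 0.03567 × 0.6947 = 0.02478 m

S_s ≈ 24.8 mm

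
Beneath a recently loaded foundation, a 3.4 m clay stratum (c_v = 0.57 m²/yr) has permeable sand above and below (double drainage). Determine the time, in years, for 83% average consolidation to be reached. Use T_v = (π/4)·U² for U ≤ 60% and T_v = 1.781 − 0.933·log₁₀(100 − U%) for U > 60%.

Drainage path length: H_d = H/2 = 1.7 m (double drainage).
U > 60%: T_v = 1.781 − 0.933·log₁₀(100 − 83) = 0.63299.
t = T_v·H_d²/c_v = 0.63299×1.7²/0.57 = 3.209 years.

t ≈ 3.21 years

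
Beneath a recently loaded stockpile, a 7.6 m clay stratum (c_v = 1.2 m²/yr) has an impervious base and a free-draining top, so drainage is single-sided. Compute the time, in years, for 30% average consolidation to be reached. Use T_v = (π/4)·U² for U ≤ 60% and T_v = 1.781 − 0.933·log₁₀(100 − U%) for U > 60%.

Drainage path length: H_d = H = 7.6 m (single drainage).
U ≤ 60%: T_v = (π/4)·U² = (π/4)×0.3² = 0.070686.
t = T_v·H_d²/c_v = 0.070686×7.6²/1.2 = 3.402 years.

t ≈ 3.4 years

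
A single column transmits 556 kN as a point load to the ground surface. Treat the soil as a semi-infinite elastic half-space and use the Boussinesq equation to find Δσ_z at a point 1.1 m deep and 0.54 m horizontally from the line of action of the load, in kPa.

Boussinesq vertical stress below a point load on an elastic half-space:
Δσ_z = 3P/(2πz²) · [1 + (r/z)²]^(−5/2)
r/z = 0.54/1.1 = 0.49091; [1+(r/z)²]^(−5/2) = 0.58288.
Δσ_z = 3×556/(2π×1.1²) × 0.58288 = 219.4 × 0.58288 = 127.9 kPa

Δσ_z ≈ 128 kPa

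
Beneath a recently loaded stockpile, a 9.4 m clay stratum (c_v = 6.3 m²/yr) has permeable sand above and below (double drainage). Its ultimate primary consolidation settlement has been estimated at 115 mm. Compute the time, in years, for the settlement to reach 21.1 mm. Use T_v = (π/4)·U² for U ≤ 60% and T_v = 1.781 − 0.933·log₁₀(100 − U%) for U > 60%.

Drainage path length: H_d = H/2 = 4.7 m (double drainage).
U = S(t)/S_ult = 21.1/115 = 0.1835.
U ≤ 60%: T_v = (π/4)·U² = (π/4)×0.18348² = 0.02644.
t = T_v·H_d²/c_v = 0.02644×4.7²/6.3 = 0.09271 years.

t ≈ 0.0927 years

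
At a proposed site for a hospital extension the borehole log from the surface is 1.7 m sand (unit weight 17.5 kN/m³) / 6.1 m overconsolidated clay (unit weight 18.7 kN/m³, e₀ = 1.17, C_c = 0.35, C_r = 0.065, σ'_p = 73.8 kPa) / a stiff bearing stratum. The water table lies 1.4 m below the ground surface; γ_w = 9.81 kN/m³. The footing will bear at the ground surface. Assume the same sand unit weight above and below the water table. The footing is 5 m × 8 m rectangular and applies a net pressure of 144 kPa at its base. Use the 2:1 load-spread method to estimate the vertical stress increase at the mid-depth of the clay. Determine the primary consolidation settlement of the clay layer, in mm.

S_c ≈ 156 mm

Mid-depth of clay below the ground surface: z = 1.7 + 6.1/2 = 4.75 m.
Total vertical stress at mid-clay: σ_v = 17.5×1.7 + 18.7×3.05 = 86.785 kPa.
Pore pressure: u = 9.81×(4.75 − 1.4) = 32.864 kPa.
Initial effective stress: σ'_0 = σ_v − u = 86.785 − 32.864 = 53.921 kPa.
Stress increase at mid-clay by the 2:1 spreading method:
Δσ = qBL/((B+z)(L+z)) = 144×5×8/((5+4.75)(8+4.75)) = 46.335 kPa
Final effective stress: σ'_f = 53.921 + 46.335 = 100.26 kPa.
σ'_f = 100.26 > σ'_p = 73.8 kPa, so the stress path crosses the preconsolidation pressure — recompression up to σ'_p, then virgin compression beyond:
S_c = H/(1+e₀)·[C_r·log₁₀(σ'_p/σ'_0) + C_c·log₁₀(σ'_f/σ'_p)]
    = 6.1/2.17 × [0.065×log₁₀(73.8/53.921) + 0.35×log₁₀(100.26/73.8)]
    = 2.8111 × [0.0088594 + 0.046575] = 0.1558 m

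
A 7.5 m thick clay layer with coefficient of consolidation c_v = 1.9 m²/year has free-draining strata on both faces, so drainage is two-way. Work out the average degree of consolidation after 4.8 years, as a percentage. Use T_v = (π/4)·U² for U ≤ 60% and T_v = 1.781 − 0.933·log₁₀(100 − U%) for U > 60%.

Drainage path length: H_d = H/2 = 3.75 m (double drainage).
T_v = c_v·t/H_d² = 1.9×4.8/3.75² = 0.64853.
T_v = 0.64853 corresponds to the U > 60% branch:
U = 1 − 10^((1.781 − T_v)/0.933)/100 = 0.8364

U ≈ 83.6 %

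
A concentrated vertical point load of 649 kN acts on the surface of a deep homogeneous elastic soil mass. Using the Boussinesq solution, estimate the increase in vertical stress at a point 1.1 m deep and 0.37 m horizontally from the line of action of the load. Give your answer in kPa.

Boussinesq vertical stress below a point load on an elastic half-space:
Δσ_z = 3P/(2πz²) · [1 + (r/z)²]^(−5/2)
r/z = 0.37/1.1 = 0.33636; [1+(r/z)²]^(−5/2) = 0.76494.
Δσ_z = 3×649/(2π×1.1²) × 0.76494 = 256.09 × 0.76494 = 195.9 kPa

Δσ_z ≈ 196 kPa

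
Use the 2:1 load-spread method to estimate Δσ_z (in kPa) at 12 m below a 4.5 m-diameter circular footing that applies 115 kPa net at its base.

Δσ_z ≈ 8.55 kPa

By the 2:1 method the load spreads at 1 horizontal : 2 vertical, so at depth z the loaded area has grown by z in each plan dimension:
Δσ ≈ qD²/(D+z)² = 115×4.5²/(4.5+12)² = 8.5537 kPa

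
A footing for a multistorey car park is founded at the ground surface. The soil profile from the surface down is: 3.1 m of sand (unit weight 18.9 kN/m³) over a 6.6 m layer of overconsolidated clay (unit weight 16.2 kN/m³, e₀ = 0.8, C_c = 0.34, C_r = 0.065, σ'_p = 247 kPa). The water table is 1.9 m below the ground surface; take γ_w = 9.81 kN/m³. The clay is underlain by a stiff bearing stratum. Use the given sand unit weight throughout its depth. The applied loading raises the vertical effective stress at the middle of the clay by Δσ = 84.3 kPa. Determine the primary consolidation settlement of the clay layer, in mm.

Mid-depth of clay below the ground surface: z = 3.1 + 6.6/2 = 6.4 m.
Total vertical stress at mid-clay: σ_v = 18.9×3.1 + 16.2×3.3 = 112.05 kPa.
Pore pressure: u = 9.81×(6.4 − 1.9) = 44.145 kPa.
Initial effective stress: σ'_0 = σ_v − u = 112.05 − 44.145 = 67.905 kPa.
Final effective stress: σ'_f = 67.905 + 84.3 = 152.2 kPa.
σ'_f = 152.2 ≤ σ'_p = 247 kPa, so the clay remains overconsolidated and only the recompression index applies:
S_c = C_r·H/(1+e₀)·log₁₀(σ'_f/σ'_0) = 0.065×6.6/1.8×log₁₀(152.2/67.905)
    = 0.23834 × 0.35051 = 0.08354 m

S_c ≈ 83.5 mm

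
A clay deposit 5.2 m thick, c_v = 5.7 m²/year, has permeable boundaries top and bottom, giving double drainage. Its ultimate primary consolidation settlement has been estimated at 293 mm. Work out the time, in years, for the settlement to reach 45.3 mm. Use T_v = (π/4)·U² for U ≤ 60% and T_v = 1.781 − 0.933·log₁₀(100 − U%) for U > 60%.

t ≈ 0.0223 years

Drainage path length: H_d = H/2 = 2.6 m (double drainage).
U = S(t)/S_ult = 45.3/293 = 0.1546.
U ≤ 60%: T_v = (π/4)·U² = (π/4)×0.15461² = 0.018774.
t = T_v·H_d²/c_v = 0.018774×2.6²/5.7 = 0.02227 years.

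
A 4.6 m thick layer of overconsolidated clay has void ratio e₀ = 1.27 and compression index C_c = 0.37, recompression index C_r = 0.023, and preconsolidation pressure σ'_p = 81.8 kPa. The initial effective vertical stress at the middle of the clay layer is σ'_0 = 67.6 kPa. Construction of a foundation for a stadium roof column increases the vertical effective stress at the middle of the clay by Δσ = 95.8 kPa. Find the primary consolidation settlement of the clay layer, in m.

Final effective stress: σ'_f = 67.6 + 95.8 = 163.4 kPa.
σ'_f = 163.4 > σ'_p = 81.8 kPa, so the stress path crosses the preconsolidation pressure — recompression up to σ'_p, then virgin compression beyond:
S_c = H/(1+e₀)·[C_r·log₁₀(σ'_p/σ'_0) + C_c·log₁₀(σ'_f/σ'_p)]
    = 4.6/2.27 × [0.023×log₁₀(81.8/67.6) + 0.37×log₁₀(163.4/81.8)]
    = 2.0264 × [0.0019046 + 0.11118] = 0.2292 m

S_c ≈ 0.229 m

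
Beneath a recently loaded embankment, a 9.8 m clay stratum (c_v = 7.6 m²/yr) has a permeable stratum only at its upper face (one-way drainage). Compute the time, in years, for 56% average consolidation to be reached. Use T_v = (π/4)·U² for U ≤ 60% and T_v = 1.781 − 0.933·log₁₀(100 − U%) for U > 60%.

t ≈ 3.11 years

Drainage path length: H_d = H = 9.8 m (single drainage).
U ≤ 60%: T_v = (π/4)·U² = (π/4)×0.56² = 0.2463.
t = T_v·H_d²/c_v = 0.2463×9.8²/7.6 = 3.112 years.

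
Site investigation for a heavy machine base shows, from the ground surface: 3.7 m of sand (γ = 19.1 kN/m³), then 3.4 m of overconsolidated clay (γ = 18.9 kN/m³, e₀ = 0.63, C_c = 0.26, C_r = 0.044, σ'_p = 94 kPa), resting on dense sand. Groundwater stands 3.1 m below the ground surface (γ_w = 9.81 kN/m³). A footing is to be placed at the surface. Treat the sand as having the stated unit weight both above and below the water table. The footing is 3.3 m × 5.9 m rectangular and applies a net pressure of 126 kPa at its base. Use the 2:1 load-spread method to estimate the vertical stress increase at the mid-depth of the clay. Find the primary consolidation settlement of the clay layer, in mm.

S_c ≈ 32.8 mm

Mid-depth of clay below the ground surface: z = 3.7 + 3.4/2 = 5.4 m.
Total vertical stress at mid-clay: σ_v = 19.1×3.7 + 18.9×1.7 = 102.8 kPa.
Pore pressure: u = 9.81×(5.4 − 3.1) = 22.563 kPa.
Initial effective stress: σ'_0 = σ_v − u = 102.8 − 22.563 = 80.237 kPa.
Stress increase at mid-clay by the 2:1 spreading method:
Δσ = qBL/((B+z)(L+z)) = 126×3.3×5.9/((3.3+5.4)(5.9+5.4)) = 24.954 kPa
Final effective stress: σ'_f = 80.237 + 24.954 = 105.19 kPa.
σ'_f = 105.19 > σ'_p = 94 kPa, so the stress path crosses the preconsolidation pressure — recompression up to σ'_p, then virgin compression beyond:
S_c = H/(1+e₀)·[C_r·log₁₀(σ'_p/σ'_0) + C_c·log₁₀(σ'_f/σ'_p)]
    = 3.4/1.63 × [0.044×log₁₀(94/80.237) + 0.26×log₁₀(105.19/94)]
    = 2.0859 × [0.0030251 + 0.0127] = 0.0328 m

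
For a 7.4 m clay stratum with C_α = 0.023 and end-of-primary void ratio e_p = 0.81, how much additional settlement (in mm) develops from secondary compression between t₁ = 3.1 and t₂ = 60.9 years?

S_s ≈ 122 mm

Secondary compression: S_s = C_α·H/(1+e_p)·log₁₀(t₂/t₁)
S_s = 0.023×7.4/(1+0.81)×log₁₀(60.9/3.1)
    = 0.09403 × 1.293 = 0.1216 m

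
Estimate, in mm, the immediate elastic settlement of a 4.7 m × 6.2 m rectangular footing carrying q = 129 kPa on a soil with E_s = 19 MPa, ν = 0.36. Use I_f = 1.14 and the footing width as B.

S_e ≈ 31.7 mm

Immediate (elastic) settlement: S_e = q·B·(1−ν²)/E_s · I_f.
E_s = 19 MPa = 19000 kPa.
S_e = 129 × 4.7 × (1 − 0.36²) / 19000 × 1.14
    = 129 × 4.7 × 0.8704 / 19000 × 1.14
    = 0.03166 m = 31.66 mm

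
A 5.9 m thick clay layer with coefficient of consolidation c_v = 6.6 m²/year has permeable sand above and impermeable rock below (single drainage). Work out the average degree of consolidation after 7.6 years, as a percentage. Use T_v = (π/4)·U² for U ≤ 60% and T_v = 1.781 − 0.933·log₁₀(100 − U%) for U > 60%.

U ≈ 97.7 %

Drainage path length: H_d = H = 5.9 m (single drainage).
T_v = c_v·t/H_d² = 6.6×7.6/5.9² = 1.441.
T_v = 1.441 corresponds to the U > 60% branch:
U = 1 − 10^((1.781 − T_v)/0.933)/100 = 0.9769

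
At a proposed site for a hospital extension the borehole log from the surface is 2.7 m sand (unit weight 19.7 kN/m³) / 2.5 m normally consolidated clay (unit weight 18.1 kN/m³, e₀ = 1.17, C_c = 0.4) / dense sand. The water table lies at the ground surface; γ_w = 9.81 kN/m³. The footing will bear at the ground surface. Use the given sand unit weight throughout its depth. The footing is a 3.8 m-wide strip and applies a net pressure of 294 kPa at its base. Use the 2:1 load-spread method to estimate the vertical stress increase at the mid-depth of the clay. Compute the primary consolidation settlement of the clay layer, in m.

Mid-depth of clay below the ground surface: z = 2.7 + 2.5/2 = 3.95 m.
Total vertical stress at mid-clay: σ_v = 19.7×2.7 + 18.1×1.25 = 75.815 kPa.
Pore pressure: u = 9.81×(3.95 − 0) = 38.75 kPa.
Initial effective stress: σ'_0 = σ_v − u = 75.815 − 38.75 = 37.065 kPa.
Stress increase at mid-clay by the 2:1 spreading method:
Δσ = qB/(B+z) = 294×3.8/(3.8+3.95) = 144.15 kPa
Final effective stress: σ'_f = σ'_0 + Δσ = 37.065 + 144.15 = 181.22 kPa.
Normally consolidated clay, so the full stress increment lies on the virgin compression line:
S_c = C_c·H/(1+e₀)·log₁₀(σ'_f/σ'_0) = 0.4×2.5/(1+1.17)×log₁₀(181.22/37.065)
    = 0.46083 × 0.68924 = 0.3176 m

S_c ≈ 0.318 m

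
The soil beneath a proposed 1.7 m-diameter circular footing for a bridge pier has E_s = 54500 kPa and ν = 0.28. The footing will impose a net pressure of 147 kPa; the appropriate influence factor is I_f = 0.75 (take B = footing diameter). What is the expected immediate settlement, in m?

S_e ≈ 0.00317 m

Immediate (elastic) settlement: S_e = q·B·(1−ν²)/E_s · I_f.
S_e = 147 × 1.7 × (1 − 0.28²) / 54500 × 0.75
    = 147 × 1.7 × 0.9216 / 54500 × 0.75
    = 0.003169 m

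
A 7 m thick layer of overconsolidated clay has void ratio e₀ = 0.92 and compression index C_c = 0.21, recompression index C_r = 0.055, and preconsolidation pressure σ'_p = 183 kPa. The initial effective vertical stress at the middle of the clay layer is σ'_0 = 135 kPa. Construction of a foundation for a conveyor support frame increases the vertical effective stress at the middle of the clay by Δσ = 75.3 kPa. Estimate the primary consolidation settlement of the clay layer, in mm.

Final effective stress: σ'_f = 135 + 75.3 = 210.3 kPa.
σ'_f = 210.3 > σ'_p = 183 kPa, so the stress path crosses the preconsolidation pressure — recompression up to σ'_p, then virgin compression beyond:
S_c = H/(1+e₀)·[C_r·log₁₀(σ'_p/σ'_0) + C_c·log₁₀(σ'_f/σ'_p)]
    = 7/1.92 × [0.055×log₁₀(183/135) + 0.21×log₁₀(210.3/183)]
    = 3.6458 × [0.0072665 + 0.012682] = 0.07273 m

S_c ≈ 72.7 mm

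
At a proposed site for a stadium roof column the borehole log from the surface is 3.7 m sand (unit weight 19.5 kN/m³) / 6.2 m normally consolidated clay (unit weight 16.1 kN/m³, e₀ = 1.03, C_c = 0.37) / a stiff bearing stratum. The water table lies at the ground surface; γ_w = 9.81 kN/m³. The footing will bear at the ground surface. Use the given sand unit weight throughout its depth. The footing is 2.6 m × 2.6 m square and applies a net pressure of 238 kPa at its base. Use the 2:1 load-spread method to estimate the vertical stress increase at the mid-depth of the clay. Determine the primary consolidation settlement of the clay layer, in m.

S_c ≈ 0.14 m

Mid-depth of clay below the ground surface: z = 3.7 + 6.2/2 = 6.8 m.
Total vertical stress at mid-clay: σ_v = 19.5×3.7 + 16.1×3.1 = 122.06 kPa.
Pore pressure: u = 9.81×(6.8 − 0) = 66.708 kPa.
Initial effective stress: σ'_0 = σ_v − u = 122.06 − 66.708 = 55.352 kPa.
Stress increase at mid-clay by the 2:1 spreading method:
Δσ = qBL/((B+z)(L+z)) = 238×2.6×2.6/((2.6+6.8)(2.6+6.8)) = 18.208 kPa
Final effective stress: σ'_f = σ'_0 + Δσ = 55.352 + 18.208 = 73.56 kPa.
Normally consolidated clay, so the full stress increment lies on the virgin compression line:
S_c = C_c·H/(1+e₀)·log₁₀(σ'_f/σ'_0) = 0.37×6.2/(1+1.03)×log₁₀(73.56/55.352)
    = 1.13 × 0.12351 = 0.1396 m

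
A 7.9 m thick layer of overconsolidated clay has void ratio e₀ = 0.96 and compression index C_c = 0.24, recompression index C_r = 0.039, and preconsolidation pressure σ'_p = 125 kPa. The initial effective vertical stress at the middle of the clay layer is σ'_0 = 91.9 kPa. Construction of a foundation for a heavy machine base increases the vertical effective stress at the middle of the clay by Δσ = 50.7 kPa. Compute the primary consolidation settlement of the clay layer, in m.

Final effective stress: σ'_f = 91.9 + 50.7 = 142.6 kPa.
σ'_f = 142.6 > σ'_p = 125 kPa, so the stress path crosses the preconsolidation pressure — recompression up to σ'_p, then virgin compression beyond:
S_c = H/(1+e₀)·[C_r·log₁₀(σ'_p/σ'_0) + C_c·log₁₀(σ'_f/σ'_p)]
    = 7.9/1.96 × [0.039×log₁₀(125/91.9) + 0.24×log₁₀(142.6/125)]
    = 4.0306 × [0.0052102 + 0.01373] = 0.07634 m

S_c ≈ 0.0763 m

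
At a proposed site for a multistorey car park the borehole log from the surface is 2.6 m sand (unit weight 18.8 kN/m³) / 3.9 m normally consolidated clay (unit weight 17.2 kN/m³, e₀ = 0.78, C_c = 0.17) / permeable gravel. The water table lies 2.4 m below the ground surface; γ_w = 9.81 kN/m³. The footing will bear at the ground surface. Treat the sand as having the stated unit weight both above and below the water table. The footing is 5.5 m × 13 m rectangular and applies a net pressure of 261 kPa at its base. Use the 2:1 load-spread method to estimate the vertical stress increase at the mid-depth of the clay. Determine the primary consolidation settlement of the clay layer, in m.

S_c ≈ 0.162 m

Mid-depth of clay below the ground surface: z = 2.6 + 3.9/2 = 4.55 m.
Total vertical stress at mid-clay: σ_v = 18.8×2.6 + 17.2×1.95 = 82.42 kPa.
Pore pressure: u = 9.81×(4.55 − 2.4) = 21.091 kPa.
Initial effective stress: σ'_0 = σ_v − u = 82.42 − 21.091 = 61.329 kPa.
Stress increase at mid-clay by the 2:1 spreading method:
Δσ = qBL/((B+z)(L+z)) = 261×5.5×13/((5.5+4.55)(13+4.55)) = 105.8 kPa
Final effective stress: σ'_f = σ'_0 + Δσ = 61.329 + 105.8 = 167.13 kPa.
Normally consolidated clay, so the full stress increment lies on the virgin compression line:
S_c = C_c·H/(1+e₀)·log₁₀(σ'_f/σ'_0) = 0.17×3.9/(1+0.78)×log₁₀(167.13/61.329)
    = 0.37247 × 0.43539 = 0.1622 m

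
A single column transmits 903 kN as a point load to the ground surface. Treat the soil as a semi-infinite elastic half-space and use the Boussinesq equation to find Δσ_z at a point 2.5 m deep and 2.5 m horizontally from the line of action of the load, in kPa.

Δσ_z ≈ 12.2 kPa

Boussinesq vertical stress below a point load on an elastic half-space:
Δσ_z = 3P/(2πz²) · [1 + (r/z)²]^(−5/2)
r/z = 2.5/2.5 = 1; [1+(r/z)²]^(−5/2) = 0.17678.
Δσ_z = 3×903/(2π×2.5²) × 0.17678 = 68.984 × 0.17678 = 12.19 kPa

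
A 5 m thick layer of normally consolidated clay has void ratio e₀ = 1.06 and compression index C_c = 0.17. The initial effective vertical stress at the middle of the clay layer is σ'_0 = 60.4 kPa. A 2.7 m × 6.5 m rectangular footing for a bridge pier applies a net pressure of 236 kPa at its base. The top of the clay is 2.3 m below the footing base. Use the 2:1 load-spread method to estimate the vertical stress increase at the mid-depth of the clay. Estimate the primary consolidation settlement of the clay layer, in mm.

Mid-depth of clay below the footing base: z = 2.3 + 5/2 = 4.8 m.
Stress increase at mid-clay by the 2:1 spreading method:
Δσ = qBL/((B+z)(L+z)) = 236×2.7×6.5/((2.7+4.8)(6.5+4.8)) = 48.871 kPa
Final effective stress: σ'_f = σ'_0 + Δσ = 60.4 + 48.871 = 109.27 kPa.
Normally consolidated clay, so the full stress increment lies on the virgin compression line:
S_c = C_c·H/(1+e₀)·log₁₀(σ'_f/σ'_0) = 0.17×5/(1+1.06)×log₁₀(109.27/60.4)
    = 0.41262 × 0.25746 = 0.1062 m

S_c ≈ 106 mm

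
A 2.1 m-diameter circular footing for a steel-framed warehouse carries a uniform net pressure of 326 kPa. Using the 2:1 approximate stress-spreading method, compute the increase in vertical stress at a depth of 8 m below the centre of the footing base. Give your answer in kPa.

Δσ_z ≈ 14.1 kPa

By the 2:1 method the load spreads at 1 horizontal : 2 vertical, so at depth z the loaded area has grown by z in each plan dimension:
Δσ ≈ qD²/(D+z)² = 326×2.1²/(2.1+8)² = 14.093 kPa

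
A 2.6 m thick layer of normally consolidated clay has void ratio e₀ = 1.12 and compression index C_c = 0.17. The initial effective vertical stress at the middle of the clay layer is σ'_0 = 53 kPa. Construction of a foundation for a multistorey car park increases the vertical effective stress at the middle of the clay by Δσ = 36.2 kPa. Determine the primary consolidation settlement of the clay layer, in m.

Final effective stress: σ'_f = σ'_0 + Δσ = 53 + 36.2 = 89.2 kPa.
Normally consolidated clay, so the full stress increment lies on the virgin compression line:
S_c = C_c·H/(1+e₀)·log₁₀(σ'_f/σ'_0) = 0.17×2.6/(1+1.12)×log₁₀(89.2/53)
    = 0.20849 × 0.22609 = 0.04714 m

S_c ≈ 0.0471 m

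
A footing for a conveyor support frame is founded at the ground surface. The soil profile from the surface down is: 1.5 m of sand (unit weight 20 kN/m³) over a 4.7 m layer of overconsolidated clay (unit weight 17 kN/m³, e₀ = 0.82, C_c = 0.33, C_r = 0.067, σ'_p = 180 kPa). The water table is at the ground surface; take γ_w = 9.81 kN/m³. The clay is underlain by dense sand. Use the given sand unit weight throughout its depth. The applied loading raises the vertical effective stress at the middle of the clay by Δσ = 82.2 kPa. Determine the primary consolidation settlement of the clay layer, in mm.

Mid-depth of clay below the ground surface: z = 1.5 + 4.7/2 = 3.85 m.
Total vertical stress at mid-clay: σ_v = 20×1.5 + 17×2.35 = 69.95 kPa.
Pore pressure: u = 9.81×(3.85 − 0) = 37.769 kPa.
Initial effective stress: σ'_0 = σ_v − u = 69.95 − 37.769 = 32.181 kPa.
Final effective stress: σ'_f = 32.181 + 82.2 = 114.38 kPa.
σ'_f = 114.38 ≤ σ'_p = 180 kPa, so the clay remains overconsolidated and only the recompression index applies:
S_c = C_r·H/(1+e₀)·log₁₀(σ'_f/σ'_0) = 0.067×4.7/1.82×log₁₀(114.38/32.181)
    = 0.17302 × 0.55075 = 0.09529 m

S_c ≈ 95.3 mm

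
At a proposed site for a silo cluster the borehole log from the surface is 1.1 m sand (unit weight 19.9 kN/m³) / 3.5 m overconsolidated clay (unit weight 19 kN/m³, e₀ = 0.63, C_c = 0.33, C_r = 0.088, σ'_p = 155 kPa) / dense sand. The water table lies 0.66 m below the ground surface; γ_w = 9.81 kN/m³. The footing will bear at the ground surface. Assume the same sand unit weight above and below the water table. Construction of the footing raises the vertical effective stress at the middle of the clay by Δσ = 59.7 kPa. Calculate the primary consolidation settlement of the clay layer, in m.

Mid-depth of clay below the ground surface: z = 1.1 + 3.5/2 = 2.85 m.
Total vertical stress at mid-clay: σ_v = 19.9×1.1 + 19×1.75 = 55.14 kPa.
Pore pressure: u = 9.81×(2.85 − 0.66) = 21.484 kPa.
Initial effective stress: σ'_0 = σ_v − u = 55.14 − 21.484 = 33.656 kPa.
Final effective stress: σ'_f = 33.656 + 59.7 = 93.356 kPa.
σ'_f = 93.356 ≤ σ'_p = 155 kPa, so the clay remains overconsolidated and only the recompression index applies:
S_c = C_r·H/(1+e₀)·log₁₀(σ'_f/σ'_0) = 0.088×3.5/1.63×log₁₀(93.356/33.656)
    = 0.18895 × 0.44308 = 0.08372 m

S_c ≈ 0.0837 m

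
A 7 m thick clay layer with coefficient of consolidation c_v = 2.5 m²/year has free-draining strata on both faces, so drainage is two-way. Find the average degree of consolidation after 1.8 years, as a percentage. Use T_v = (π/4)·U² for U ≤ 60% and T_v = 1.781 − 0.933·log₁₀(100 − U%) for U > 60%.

Drainage path length: H_d = H/2 = 3.5 m (double drainage).
T_v = c_v·t/H_d² = 2.5×1.8/3.5² = 0.36735.
T_v = 0.36735 corresponds to the U > 60% branch:
U = 1 − 10^((1.781 − T_v)/0.933)/100 = 0.6725

U ≈ 67.3 %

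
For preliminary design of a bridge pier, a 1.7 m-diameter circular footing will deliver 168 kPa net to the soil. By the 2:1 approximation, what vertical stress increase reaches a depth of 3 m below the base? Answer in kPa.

By the 2:1 method the load spreads at 1 horizontal : 2 vertical, so at depth z the loaded area has grown by z in each plan dimension:
Δσ ≈ qD²/(D+z)² = 168×1.7²/(1.7+3)² = 21.979 kPa

Δσ_z ≈ 22 kPa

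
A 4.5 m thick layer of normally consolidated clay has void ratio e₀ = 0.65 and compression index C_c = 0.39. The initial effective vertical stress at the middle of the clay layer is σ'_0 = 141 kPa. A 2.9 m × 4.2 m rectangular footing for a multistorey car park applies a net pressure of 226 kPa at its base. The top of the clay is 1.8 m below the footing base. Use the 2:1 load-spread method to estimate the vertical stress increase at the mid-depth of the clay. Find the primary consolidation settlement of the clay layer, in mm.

S_c ≈ 135 mm

Mid-depth of clay below the footing base: z = 1.8 + 4.5/2 = 4.05 m.
Stress increase at mid-clay by the 2:1 spreading method:
Δσ = qBL/((B+z)(L+z)) = 226×2.9×4.2/((2.9+4.05)(4.2+4.05)) = 48.008 kPa
Final effective stress: σ'_f = σ'_0 + Δσ = 141 + 48.008 = 189.01 kPa.
Normally consolidated clay, so the full stress increment lies on the virgin compression line:
S_c = C_c·H/(1+e₀)·log₁₀(σ'_f/σ'_0) = 0.39×4.5/(1+0.65)×log₁₀(189.01/141)
    = 1.0636 × 0.12727 = 0.1354 m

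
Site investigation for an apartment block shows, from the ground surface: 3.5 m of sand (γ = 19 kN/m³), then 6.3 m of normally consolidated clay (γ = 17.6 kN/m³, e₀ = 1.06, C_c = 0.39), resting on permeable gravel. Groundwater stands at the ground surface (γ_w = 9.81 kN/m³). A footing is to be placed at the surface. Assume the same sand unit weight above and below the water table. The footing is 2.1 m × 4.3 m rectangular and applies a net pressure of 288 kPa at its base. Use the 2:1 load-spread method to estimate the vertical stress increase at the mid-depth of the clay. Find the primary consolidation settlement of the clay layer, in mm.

Mid-depth of clay below the ground surface: z = 3.5 + 6.3/2 = 6.65 m.
Total vertical stress at mid-clay: σ_v = 19×3.5 + 17.6×3.15 = 121.94 kPa.
Pore pressure: u = 9.81×(6.65 − 0) = 65.237 kPa.
Initial effective stress: σ'_0 = σ_v − u = 121.94 − 65.237 = 56.703 kPa.
Stress increase at mid-clay by the 2:1 spreading method:
Δσ = qBL/((B+z)(L+z)) = 288×2.1×4.3/((2.1+6.65)(4.3+6.65)) = 27.143 kPa
Final effective stress: σ'_f = σ'_0 + Δσ = 56.703 + 27.143 = 83.846 kPa.
Normally consolidated clay, so the full stress increment lies on the virgin compression line:
S_c = C_c·H/(1+e₀)·log₁₀(σ'_f/σ'_0) = 0.39×6.3/(1+1.06)×log₁₀(83.846/56.703)
    = 1.1927 × 0.16988 = 0.2026 m

S_c ≈ 203 mm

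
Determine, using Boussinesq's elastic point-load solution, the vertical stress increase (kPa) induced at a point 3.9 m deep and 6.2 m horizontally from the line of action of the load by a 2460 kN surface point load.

Δσ_z ≈ 3.3 kPa

Boussinesq vertical stress below a point load on an elastic half-space:
Δσ_z = 3P/(2πz²) · [1 + (r/z)²]^(−5/2)
r/z = 6.2/3.9 = 1.5897; [1+(r/z)²]^(−5/2) = 0.042796.
Δσ_z = 3×2460/(2π×3.9²) × 0.042796 = 77.223 × 0.042796 = 3.305 kPa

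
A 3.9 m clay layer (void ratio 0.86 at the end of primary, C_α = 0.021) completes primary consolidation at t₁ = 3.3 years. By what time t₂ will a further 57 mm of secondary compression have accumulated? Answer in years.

t₂ ≈ 65 years

S_s = C_α·H/(1+e_p)·log₁₀(t₂/t₁) ⇒ log₁₀(t₂/t₁) = S_s·(1+e_p)/(C_α·H).
log₁₀(t₂/t₁) = 0.057 × (1+0.86) / (0.021×3.9) = 1.295
t₂ = t₁ × 10^1.295 = 3.3 × 19.7 = 65.02 years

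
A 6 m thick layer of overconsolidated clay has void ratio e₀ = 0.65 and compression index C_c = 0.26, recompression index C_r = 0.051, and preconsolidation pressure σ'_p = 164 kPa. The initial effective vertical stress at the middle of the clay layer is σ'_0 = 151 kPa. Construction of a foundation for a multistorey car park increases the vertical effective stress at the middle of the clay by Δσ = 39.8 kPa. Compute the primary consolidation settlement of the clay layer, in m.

Final effective stress: σ'_f = 151 + 39.8 = 190.8 kPa.
σ'_f = 190.8 > σ'_p = 164 kPa, so the stress path crosses the preconsolidation pressure — recompression up to σ'_p, then virgin compression beyond:
S_c = H/(1+e₀)·[C_r·log₁₀(σ'_p/σ'_0) + C_c·log₁₀(σ'_f/σ'_p)]
    = 6/1.65 × [0.051×log₁₀(164/151) + 0.26×log₁₀(190.8/164)]
    = 3.6364 × [0.0018292 + 0.017091] = 0.0688 m

S_c ≈ 0.0688 m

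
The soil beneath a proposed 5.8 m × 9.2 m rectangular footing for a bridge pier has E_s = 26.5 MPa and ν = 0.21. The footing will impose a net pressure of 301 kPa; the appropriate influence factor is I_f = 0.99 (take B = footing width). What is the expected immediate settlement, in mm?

S_e ≈ 62.3 mm

Immediate (elastic) settlement: S_e = q·B·(1−ν²)/E_s · I_f.
E_s = 26.5 MPa = 26500 kPa.
S_e = 301 × 5.8 × (1 − 0.21²) / 26500 × 0.99
    = 301 × 5.8 × 0.9559 / 26500 × 0.99
    = 0.06234 m = 62.34 mm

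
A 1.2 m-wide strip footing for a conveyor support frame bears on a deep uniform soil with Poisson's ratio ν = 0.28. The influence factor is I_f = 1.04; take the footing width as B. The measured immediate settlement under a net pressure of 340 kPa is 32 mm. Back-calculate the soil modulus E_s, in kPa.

S_e = q·B·(1−ν²)/E_s · I_f  ⇒  E_s = q·B·(1−ν²)·I_f / S_e.
E_s = 340 × 1.2 × 0.9216 × 1.04 / 0.032 = 12220 kPa

E_s ≈ 12200 kPa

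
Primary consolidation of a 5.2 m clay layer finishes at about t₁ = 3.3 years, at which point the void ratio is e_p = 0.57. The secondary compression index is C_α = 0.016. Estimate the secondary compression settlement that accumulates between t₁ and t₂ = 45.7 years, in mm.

Secondary compression: S_s = C_α·H/(1+e_p)·log₁₀(t₂/t₁)
S_s = 0.016×5.2/(1+0.57)×log₁₀(45.7/3.3)
    = 0.05299 × 1.141 = 0.06049 m

S_s ≈ 60.5 mm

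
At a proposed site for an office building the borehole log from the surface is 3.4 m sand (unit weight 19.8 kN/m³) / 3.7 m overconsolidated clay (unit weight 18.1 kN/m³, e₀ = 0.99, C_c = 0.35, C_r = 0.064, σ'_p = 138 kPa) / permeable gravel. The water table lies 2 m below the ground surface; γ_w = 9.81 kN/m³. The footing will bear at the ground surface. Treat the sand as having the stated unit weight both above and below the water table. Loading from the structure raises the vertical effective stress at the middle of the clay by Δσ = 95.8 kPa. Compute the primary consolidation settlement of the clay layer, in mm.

S_c ≈ 85.9 mm

Mid-depth of clay below the ground surface: z = 3.4 + 3.7/2 = 5.25 m.
Total vertical stress at mid-clay: σ_v = 19.8×3.4 + 18.1×1.85 = 100.81 kPa.
Pore pressure: u = 9.81×(5.25 − 2) = 31.883 kPa.
Initial effective stress: σ'_0 = σ_v − u = 100.81 − 31.883 = 68.927 kPa.
Final effective stress: σ'_f = 68.927 + 95.8 = 164.73 kPa.
σ'_f = 164.73 > σ'_p = 138 kPa, so the stress path crosses the preconsolidation pressure — recompression up to σ'_p, then virgin compression beyond:
S_c = H/(1+e₀)·[C_r·log₁₀(σ'_p/σ'_0) + C_c·log₁₀(σ'_f/σ'_p)]
    = 3.7/1.99 × [0.064×log₁₀(138/68.927) + 0.35×log₁₀(164.73/138)]
    = 1.8593 × [0.019295 + 0.026913] = 0.08591 m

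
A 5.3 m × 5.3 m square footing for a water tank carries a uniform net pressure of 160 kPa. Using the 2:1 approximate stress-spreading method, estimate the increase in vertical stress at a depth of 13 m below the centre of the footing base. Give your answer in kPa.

By the 2:1 method the load spreads at 1 horizontal : 2 vertical, so at depth z the loaded area has grown by z in each plan dimension:
Δσ = qBL/((B+z)(L+z)) = 160×5.3×5.3/((5.3+13)(5.3+13)) = 13.421 kPa

Δσ_z ≈ 13.4 kPa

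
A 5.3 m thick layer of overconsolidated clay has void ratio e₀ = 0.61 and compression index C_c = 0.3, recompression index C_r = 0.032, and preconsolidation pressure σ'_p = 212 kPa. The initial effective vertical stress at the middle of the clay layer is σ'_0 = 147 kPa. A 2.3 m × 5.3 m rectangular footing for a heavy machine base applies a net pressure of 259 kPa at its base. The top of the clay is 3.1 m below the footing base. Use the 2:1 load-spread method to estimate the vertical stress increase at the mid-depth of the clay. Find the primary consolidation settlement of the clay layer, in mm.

S_c ≈ 9.89 mm

Mid-depth of clay below the footing base: z = 3.1 + 5.3/2 = 5.75 m.
Stress increase at mid-clay by the 2:1 spreading method:
Δσ = qBL/((B+z)(L+z)) = 259×2.3×5.3/((2.3+5.75)(5.3+5.75)) = 35.493 kPa
Final effective stress: σ'_f = 147 + 35.493 = 182.49 kPa.
σ'_f = 182.49 ≤ σ'_p = 212 kPa, so the clay remains overconsolidated and only the recompression index applies:
S_c = C_r·H/(1+e₀)·log₁₀(σ'_f/σ'_0) = 0.032×5.3/1.61×log₁₀(182.49/147)
    = 0.10534 × 0.093922 = 0.009894 m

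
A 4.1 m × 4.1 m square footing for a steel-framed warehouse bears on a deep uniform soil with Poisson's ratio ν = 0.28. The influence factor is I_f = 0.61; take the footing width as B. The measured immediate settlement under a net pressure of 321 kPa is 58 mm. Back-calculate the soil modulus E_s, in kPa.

E_s ≈ 12800 kPa

S_e = q·B·(1−ν²)/E_s · I_f  ⇒  E_s = q·B·(1−ν²)·I_f / S_e.
E_s = 321 × 4.1 × 0.9216 × 0.61 / 0.058 = 12760 kPa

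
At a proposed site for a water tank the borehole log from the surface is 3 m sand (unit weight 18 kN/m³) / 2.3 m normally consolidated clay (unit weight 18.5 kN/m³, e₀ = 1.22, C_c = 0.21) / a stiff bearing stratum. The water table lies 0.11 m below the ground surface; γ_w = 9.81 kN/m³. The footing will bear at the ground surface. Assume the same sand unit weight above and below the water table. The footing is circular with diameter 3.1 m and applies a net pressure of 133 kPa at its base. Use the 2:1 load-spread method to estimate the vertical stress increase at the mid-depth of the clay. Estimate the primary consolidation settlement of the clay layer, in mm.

Mid-depth of clay below the ground surface: z = 3 + 2.3/2 = 4.15 m.
Total vertical stress at mid-clay: σ_v = 18×3 + 18.5×1.15 = 75.275 kPa.
Pore pressure: u = 9.81×(4.15 − 0.11) = 39.632 kPa.
Initial effective stress: σ'_0 = σ_v − u = 75.275 − 39.632 = 35.643 kPa.
Stress increase at mid-clay by the 2:1 spreading method:
Δσ ≈ qD²/(D+z)² = 133×3.1²/(3.1+4.15)² = 24.316 kPa
Final effective stress: σ'_f = σ'_0 + Δσ = 35.643 + 24.316 = 59.959 kPa.
Normally consolidated clay, so the full stress increment lies on the virgin compression line:
S_c = C_c·H/(1+e₀)·log₁₀(σ'_f/σ'_0) = 0.21×2.3/(1+1.22)×log₁₀(59.959/35.643)
    = 0.21757 × 0.22588 = 0.04914 m

S_c ≈ 49.1 mm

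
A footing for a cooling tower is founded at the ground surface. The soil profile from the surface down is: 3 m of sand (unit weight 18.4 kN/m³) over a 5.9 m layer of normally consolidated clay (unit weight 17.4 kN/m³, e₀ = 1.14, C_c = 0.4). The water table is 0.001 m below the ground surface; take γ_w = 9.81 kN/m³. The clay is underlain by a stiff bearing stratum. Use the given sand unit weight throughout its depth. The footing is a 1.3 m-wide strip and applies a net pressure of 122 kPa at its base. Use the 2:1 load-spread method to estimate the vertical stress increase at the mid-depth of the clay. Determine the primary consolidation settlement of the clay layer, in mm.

Mid-depth of clay below the ground surface: z = 3 + 5.9/2 = 5.95 m.
Total vertical stress at mid-clay: σ_v = 18.4×3 + 17.4×2.95 = 106.53 kPa.
Pore pressure: u = 9.81×(5.95 − 0.001) = 58.36 kPa.
Initial effective stress: σ'_0 = σ_v − u = 106.53 − 58.36 = 48.17 kPa.
Stress increase at mid-clay by the 2:1 spreading method:
Δσ = qB/(B+z) = 122×1.3/(1.3+5.95) = 21.876 kPa
Final effective stress: σ'_f = σ'_0 + Δσ = 48.17 + 21.876 = 70.046 kPa.
Normally consolidated clay, so the full stress increment lies on the virgin compression line:
S_c = C_c·H/(1+e₀)·log₁₀(σ'_f/σ'_0) = 0.4×5.9/(1+1.14)×log₁₀(70.046/48.17)
    = 1.1028 × 0.16261 = 0.1793 m

S_c ≈ 179 mm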